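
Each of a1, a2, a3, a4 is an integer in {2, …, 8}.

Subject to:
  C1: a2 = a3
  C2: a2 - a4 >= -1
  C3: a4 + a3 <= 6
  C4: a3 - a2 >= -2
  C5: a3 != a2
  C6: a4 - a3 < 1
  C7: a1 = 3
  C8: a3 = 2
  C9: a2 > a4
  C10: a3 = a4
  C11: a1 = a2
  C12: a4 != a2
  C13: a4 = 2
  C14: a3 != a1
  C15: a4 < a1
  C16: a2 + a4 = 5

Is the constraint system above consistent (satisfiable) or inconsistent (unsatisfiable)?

Unsatisfiable

Constraint 7 fixes a1 = 3 and constraint 13 fixes a4 = 2. Constraints 1, 10, and 11 give a1 = a2 = a3 = a4, so a1 = a4. But 3 ≠ 2 — contradiction.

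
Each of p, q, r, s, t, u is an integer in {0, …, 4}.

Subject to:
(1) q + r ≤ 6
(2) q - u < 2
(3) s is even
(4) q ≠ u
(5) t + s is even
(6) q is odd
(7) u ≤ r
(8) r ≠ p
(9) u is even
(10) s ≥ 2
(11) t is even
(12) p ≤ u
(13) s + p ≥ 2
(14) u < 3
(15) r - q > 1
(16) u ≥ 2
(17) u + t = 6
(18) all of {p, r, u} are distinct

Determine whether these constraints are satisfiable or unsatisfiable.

Satisfiable

The assignment p = 1, q = 1, r = 4, s = 4, t = 4, u = 2 works:
  constraint 1 holds since q + r = 5.
  constraint 2 holds since q - u = -1.
  constraint 13 holds since s + p = 5.
The rest check out directly.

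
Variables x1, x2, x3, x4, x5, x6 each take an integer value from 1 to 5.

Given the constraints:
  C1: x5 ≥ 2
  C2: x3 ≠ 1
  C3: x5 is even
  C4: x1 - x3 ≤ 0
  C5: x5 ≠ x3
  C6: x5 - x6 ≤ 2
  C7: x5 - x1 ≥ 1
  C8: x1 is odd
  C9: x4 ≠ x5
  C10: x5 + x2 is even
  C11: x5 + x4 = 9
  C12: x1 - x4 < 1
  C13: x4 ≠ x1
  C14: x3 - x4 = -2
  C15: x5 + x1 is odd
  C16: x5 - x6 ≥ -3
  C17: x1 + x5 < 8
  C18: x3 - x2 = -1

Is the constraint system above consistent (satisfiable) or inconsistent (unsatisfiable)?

Satisfiable

Setting (x1, x2, x3, x4, x5, x6) = (3, 4, 3, 5, 4, 5) satisfies everything: constraint 4: x1 - x3 = 0; constraint 6: x5 - x6 = -1; constraint 7: x5 - x1 = 1, and the others follow.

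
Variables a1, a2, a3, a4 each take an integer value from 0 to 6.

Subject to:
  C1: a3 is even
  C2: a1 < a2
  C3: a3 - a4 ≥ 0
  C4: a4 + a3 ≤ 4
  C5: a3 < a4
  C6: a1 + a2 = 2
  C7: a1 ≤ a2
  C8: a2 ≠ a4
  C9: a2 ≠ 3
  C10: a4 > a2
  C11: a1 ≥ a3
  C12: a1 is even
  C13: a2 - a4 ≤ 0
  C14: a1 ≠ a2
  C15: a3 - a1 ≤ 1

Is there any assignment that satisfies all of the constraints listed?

Constraints 2, 3, 10, and 11 give a2 < a4, a4 ≤ a3, a3 ≤ a1, a1 < a2. Chaining: a2 < a4 ≤ a3 ≤ a1 < a2, which forces a2 < a2 — impossible.

Unsatisfiable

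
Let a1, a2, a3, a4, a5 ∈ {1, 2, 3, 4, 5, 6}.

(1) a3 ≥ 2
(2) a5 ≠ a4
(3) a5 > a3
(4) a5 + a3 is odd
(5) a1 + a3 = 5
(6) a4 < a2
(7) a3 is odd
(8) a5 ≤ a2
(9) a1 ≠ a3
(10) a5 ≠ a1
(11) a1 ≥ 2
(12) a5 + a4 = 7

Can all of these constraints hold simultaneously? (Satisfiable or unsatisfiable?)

Try a1 = 2, a2 = 5, a3 = 3, a4 = 3, a5 = 4.
Check constraint 5: a1 + a3 = 5; constraint 12: a5 + a4 = 7. The remaining constraints are straightforward to verify.

Satisfiable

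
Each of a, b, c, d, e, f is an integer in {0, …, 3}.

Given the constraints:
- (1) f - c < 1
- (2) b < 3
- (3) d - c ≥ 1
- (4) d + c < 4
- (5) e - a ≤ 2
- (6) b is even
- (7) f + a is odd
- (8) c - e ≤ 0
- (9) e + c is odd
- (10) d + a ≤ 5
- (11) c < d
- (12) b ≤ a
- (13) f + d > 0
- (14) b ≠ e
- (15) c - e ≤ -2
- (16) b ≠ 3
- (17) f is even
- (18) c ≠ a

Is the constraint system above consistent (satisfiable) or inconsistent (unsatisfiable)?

Setting (a, b, c, d, e, f) = (1, 0, 0, 3, 3, 0) satisfies everything: constraint 1: f - c = 0; constraint 3: d - c = 3; constraint 4: d + c = 3, and the others follow.

Satisfiable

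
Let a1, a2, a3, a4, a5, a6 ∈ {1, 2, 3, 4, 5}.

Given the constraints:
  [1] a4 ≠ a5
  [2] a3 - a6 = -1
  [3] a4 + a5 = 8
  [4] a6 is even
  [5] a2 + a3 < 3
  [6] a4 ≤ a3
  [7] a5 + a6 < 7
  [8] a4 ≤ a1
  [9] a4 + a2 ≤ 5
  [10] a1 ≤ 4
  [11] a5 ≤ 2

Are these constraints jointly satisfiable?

Unsatisfiable

From constraints 8 and 10: a4 ≤ a1 ≤ 4. From constraint 11: a5 ≤ 2. Hence a4 + a5 ≤ 6. But constraint 3 requires a4 + a5 = 8, and 8 > 6. Contradiction.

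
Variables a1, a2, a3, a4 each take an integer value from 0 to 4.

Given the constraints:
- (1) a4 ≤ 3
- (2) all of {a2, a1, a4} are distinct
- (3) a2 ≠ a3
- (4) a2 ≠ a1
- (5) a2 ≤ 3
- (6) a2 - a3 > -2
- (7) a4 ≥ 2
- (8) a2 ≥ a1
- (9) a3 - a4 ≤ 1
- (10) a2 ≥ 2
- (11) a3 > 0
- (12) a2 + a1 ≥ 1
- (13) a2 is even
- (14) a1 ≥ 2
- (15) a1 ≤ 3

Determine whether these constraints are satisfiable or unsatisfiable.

Unsatisfiable

Constraints 1, 5, 7, 10, 14, and 15 confine each of a2, a1, a4 to the 2 values {2, 3}.
Constraint 2 requires all 3 of them to be distinct, but only 2 values are available — impossible by the pigeonhole principle.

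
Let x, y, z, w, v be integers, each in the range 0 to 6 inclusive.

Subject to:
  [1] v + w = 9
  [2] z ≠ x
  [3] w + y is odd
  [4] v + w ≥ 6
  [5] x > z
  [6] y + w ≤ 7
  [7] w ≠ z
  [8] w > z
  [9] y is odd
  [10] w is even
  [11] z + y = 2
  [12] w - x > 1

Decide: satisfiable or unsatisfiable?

Setting (x, y, z, w, v) = (3, 1, 1, 6, 3) satisfies everything: constraint 1: v + w = 9; constraint 4: v + w = 9, and the others follow.

Satisfiable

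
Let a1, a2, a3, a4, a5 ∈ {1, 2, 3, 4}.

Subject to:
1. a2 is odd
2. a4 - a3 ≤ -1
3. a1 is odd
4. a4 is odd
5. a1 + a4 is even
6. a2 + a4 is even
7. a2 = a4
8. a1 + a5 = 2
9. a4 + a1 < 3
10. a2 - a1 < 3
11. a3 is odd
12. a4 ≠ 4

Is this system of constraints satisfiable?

Satisfiable

One satisfying assignment is a1 = 1, a2 = 1, a3 = 3, a4 = 1, a5 = 1.
For the less obvious constraints — constraint 2: a4 - a3 = -2; constraint 8: a1 + a5 = 2; constraint 9: a4 + a1 = 2 — and the others hold by inspection.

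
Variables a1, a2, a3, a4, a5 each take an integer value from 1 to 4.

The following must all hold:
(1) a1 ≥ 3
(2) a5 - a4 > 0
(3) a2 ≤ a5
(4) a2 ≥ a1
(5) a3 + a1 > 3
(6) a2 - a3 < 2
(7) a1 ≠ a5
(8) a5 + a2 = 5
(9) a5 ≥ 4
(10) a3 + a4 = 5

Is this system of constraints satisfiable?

From constraint 9: a5 ≥ 4. From constraints 1 and 4: a2 ≥ a1 ≥ 3. Hence a5 + a2 ≥ 7. But constraint 8 requires a5 + a2 = 5, and 5 < 7. Contradiction.

Unsatisfiable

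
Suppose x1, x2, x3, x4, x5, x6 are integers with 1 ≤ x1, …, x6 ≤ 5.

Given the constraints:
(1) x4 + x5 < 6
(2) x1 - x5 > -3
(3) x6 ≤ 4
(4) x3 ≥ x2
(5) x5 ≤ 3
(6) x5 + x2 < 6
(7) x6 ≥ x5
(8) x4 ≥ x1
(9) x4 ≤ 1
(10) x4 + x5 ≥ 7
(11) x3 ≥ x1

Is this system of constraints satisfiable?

From constraint 9: x4 ≤ 1. From constraints 3 and 7: x5 ≤ x6 ≤ 4. Hence x4 + x5 ≤ 5. But constraint 10 requires x4 + x5 ≥ 7, and 7 > 5. Contradiction.

Unsatisfiable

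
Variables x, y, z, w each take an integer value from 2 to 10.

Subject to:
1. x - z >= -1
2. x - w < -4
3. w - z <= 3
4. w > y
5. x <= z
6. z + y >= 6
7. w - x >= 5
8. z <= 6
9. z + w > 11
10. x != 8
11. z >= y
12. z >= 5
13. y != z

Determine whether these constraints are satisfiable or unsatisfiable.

Constraints 1, 3, and 7 give w − x ≥ 5, x − z ≥ -1, z − w ≥ -3.
Adding all 3 inequalities: the left sides telescope to 0, and the right sides sum to 5 + (-1) + (-3) = 1. So 0 ≥ 1, which is false.

Unsatisfiable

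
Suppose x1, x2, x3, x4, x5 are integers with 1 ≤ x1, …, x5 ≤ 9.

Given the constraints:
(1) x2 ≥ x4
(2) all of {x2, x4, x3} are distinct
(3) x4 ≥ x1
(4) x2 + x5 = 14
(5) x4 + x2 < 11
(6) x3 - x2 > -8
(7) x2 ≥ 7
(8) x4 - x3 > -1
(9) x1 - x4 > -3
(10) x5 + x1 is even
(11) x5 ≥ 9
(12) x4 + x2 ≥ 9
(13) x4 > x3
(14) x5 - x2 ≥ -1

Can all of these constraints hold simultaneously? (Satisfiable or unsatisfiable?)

Unsatisfiable

From constraint 7: x2 ≥ 7. From constraint 11: x5 ≥ 9. Hence x2 + x5 ≥ 16. But constraint 4 requires x2 + x5 = 14, and 14 < 16. Contradiction.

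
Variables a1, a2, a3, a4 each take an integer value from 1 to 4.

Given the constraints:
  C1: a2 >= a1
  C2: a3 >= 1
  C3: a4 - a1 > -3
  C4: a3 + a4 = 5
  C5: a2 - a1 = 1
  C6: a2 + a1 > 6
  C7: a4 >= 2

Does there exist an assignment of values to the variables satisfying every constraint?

Satisfiable

Take a1 = 3, a2 = 4, a3 = 2, a4 = 3. Then constraint 3: a4 - a1 = 0; constraint 4: a3 + a4 = 5; constraint 5: a2 - a1 = 1, and every other listed constraint is also met.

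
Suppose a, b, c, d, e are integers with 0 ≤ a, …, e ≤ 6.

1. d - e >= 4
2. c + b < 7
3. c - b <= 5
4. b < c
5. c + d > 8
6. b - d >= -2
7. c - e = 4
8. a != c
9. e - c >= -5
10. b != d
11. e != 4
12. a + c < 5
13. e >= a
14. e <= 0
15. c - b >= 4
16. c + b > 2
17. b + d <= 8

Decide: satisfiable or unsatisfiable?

Constraints 1, 6, 9, and 15 give e − c ≥ -5, c − b ≥ 4, b − d ≥ -2, d − e ≥ 4.
Adding all 4 inequalities: the left sides telescope to 0, and the right sides sum to (-5) + 4 + (-2) + 4 = 1. So 0 ≥ 1, which is false.

Unsatisfiable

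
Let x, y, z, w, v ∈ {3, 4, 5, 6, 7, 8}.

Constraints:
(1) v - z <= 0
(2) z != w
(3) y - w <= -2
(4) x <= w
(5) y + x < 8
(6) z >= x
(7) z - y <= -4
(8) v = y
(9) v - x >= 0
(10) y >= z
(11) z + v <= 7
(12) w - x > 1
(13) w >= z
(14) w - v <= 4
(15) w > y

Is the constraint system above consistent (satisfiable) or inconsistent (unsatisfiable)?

Constraints 1, 3, 7, and 14 give v − w ≥ -4, w − y ≥ 2, y − z ≥ 4, z − v ≥ 0.
Adding all 4 inequalities: the left sides telescope to 0, and the right sides sum to (-4) + 2 + 4 + 0 = 2. So 0 ≥ 2, which is false.

Unsatisfiable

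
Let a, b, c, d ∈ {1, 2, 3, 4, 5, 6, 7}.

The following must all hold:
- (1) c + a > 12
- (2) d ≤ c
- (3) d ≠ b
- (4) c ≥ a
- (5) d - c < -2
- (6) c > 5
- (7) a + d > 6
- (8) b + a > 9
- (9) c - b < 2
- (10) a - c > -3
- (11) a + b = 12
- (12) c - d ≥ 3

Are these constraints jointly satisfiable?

Satisfiable

The assignment a = 6, b = 6, c = 7, d = 2 works:
  constraint 1 holds since c + a = 13.
  constraint 5 holds since d - c = -5.
  constraint 7 holds since a + d = 8.
The rest check out directly.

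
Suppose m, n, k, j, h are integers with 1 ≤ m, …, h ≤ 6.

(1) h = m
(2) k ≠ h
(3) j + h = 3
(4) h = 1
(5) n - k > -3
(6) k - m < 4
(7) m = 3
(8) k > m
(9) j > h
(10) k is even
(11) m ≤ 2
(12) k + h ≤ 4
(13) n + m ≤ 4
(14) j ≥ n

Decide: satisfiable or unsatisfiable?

Unsatisfiable

Constraint 4 fixes h = 1 and constraint 7 fixes m = 3, but constraint 1 requires h = m. Since 1 ≠ 3, contradiction.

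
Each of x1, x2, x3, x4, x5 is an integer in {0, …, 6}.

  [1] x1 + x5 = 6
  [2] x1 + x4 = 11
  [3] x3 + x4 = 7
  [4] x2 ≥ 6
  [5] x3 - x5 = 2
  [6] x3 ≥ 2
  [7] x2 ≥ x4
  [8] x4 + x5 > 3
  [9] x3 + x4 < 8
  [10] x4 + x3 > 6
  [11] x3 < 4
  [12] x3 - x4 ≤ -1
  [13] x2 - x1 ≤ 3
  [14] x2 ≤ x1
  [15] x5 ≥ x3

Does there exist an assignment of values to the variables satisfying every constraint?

From constraints 4 and 14: x1 ≥ x2 ≥ 6. From constraints 6 and 15: x5 ≥ x3 ≥ 2. Hence x1 + x5 ≥ 8. But constraint 1 requires x1 + x5 = 6, and 6 < 8. Contradiction.

Unsatisfiable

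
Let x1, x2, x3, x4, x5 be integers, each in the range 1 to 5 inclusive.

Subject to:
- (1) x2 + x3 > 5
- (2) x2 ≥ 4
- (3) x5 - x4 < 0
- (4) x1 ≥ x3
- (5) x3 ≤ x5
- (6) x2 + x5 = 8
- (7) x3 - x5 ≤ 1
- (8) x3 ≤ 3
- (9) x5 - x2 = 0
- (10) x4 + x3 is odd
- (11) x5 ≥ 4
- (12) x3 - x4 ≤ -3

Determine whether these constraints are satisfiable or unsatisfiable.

Try x1 = 3, x2 = 4, x3 = 2, x4 = 5, x5 = 4.
Check constraint 1: x2 + x3 = 6; constraint 3: x5 - x4 = -1. The remaining constraints are straightforward to verify.

Satisfiable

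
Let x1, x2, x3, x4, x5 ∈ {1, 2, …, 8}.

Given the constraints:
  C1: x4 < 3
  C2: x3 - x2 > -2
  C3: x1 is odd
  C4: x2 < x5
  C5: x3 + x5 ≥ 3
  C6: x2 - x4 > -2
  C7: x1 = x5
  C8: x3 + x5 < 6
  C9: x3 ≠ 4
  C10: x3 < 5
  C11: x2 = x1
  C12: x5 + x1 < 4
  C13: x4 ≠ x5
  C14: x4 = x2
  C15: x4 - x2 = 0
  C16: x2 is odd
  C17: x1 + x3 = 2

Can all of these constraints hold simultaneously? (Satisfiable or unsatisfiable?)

Unsatisfiable

From constraints 7, 11, and 14, x4 = x2 = x1 = x5, so x4 = x5. But constraint 13 says x4 ≠ x5. Contradiction.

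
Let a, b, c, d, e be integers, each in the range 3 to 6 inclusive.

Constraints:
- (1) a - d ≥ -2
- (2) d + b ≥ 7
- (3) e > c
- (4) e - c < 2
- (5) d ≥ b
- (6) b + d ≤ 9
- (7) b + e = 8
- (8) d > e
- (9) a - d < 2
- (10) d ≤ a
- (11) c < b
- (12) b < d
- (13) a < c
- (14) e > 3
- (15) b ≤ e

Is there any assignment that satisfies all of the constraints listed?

Constraints 8, 10, 11, 13, and 15 give b ≤ e, e < d, d ≤ a, a < c, c < b. Chaining: b ≤ e < d ≤ a < c < b, which forces b < b — impossible.

Unsatisfiable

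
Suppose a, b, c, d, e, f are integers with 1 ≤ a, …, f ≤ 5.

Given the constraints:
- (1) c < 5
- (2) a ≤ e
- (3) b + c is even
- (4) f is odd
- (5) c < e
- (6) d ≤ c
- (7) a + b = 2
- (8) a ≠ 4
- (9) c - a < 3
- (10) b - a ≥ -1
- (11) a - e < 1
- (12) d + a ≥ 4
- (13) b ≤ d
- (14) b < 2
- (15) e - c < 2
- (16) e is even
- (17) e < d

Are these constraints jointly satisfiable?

Constraints 5, 6, and 17 give d ≤ c, c < e, e < d. Chaining: d ≤ c < e < d, which forces d < d — impossible.

Unsatisfiable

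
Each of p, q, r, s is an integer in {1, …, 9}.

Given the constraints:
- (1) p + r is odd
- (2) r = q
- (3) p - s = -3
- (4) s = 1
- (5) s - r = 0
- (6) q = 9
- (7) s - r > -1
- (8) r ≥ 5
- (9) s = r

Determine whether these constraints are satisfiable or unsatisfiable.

Constraint 4 fixes s = 1 and constraint 6 fixes q = 9. Constraints 2 and 9 give s = r = q, so s = q. But 1 ≠ 9 — contradiction.

Unsatisfiable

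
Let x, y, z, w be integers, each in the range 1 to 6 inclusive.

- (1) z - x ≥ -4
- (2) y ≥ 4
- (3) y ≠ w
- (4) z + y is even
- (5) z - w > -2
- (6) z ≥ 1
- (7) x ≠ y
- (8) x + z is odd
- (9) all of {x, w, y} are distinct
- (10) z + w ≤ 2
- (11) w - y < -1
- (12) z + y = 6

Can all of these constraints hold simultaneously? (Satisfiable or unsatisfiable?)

Satisfiable

Try x = 2, y = 5, z = 1, w = 1.
Check constraint 1: z - x = -1; constraint 5: z - w = 0. The remaining constraints are straightforward to verify.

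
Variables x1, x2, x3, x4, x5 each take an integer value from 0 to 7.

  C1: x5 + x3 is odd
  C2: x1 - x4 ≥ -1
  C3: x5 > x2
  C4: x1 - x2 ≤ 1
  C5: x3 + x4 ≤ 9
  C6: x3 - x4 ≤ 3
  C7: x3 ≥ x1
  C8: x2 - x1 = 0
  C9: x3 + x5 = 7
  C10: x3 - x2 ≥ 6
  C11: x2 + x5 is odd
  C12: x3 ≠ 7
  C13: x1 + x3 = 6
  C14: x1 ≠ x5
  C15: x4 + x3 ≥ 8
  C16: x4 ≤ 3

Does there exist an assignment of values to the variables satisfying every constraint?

Unsatisfiable

Constraints 2, 4, 6, and 10 give x1 − x4 ≥ -1, x4 − x3 ≥ -3, x3 − x2 ≥ 6, x2 − x1 ≥ -1.
Adding all 4 inequalities: the left sides telescope to 0, and the right sides sum to (-1) + (-3) + 6 + (-1) = 1. So 0 ≥ 1, which is false.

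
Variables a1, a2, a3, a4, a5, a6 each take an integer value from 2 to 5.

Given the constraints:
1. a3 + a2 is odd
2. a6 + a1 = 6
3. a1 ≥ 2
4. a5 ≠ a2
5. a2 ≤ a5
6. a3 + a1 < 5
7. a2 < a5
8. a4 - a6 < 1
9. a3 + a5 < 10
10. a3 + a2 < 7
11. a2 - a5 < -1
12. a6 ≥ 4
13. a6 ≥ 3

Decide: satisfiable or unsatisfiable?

Satisfiable

Try a1 = 2, a2 = 3, a3 = 2, a4 = 3, a5 = 5, a6 = 4.
Check constraint 2: a6 + a1 = 6; constraint 6: a3 + a1 = 4. The remaining constraints are straightforward to verify.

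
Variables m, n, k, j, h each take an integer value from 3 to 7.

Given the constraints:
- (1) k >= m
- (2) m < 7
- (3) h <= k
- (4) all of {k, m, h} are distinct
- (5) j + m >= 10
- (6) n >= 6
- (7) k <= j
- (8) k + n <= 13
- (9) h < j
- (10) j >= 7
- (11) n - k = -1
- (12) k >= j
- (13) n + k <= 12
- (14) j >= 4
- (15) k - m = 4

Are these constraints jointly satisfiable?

Unsatisfiable

From constraint 6: n ≥ 6. From constraints 10 and 12: k ≥ j ≥ 7. Hence n + k ≥ 13. But constraint 13 requires n + k ≤ 12, and 12 < 13. Contradiction.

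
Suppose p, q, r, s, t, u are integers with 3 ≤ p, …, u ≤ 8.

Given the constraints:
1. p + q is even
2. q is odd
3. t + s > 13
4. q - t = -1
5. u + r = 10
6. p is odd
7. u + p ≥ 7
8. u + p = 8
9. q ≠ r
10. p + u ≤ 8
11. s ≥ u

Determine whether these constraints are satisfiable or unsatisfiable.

Satisfiable

The assignment p = 5, q = 5, r = 7, s = 8, t = 6, u = 3 works:
  constraint 3 holds since t + s = 14.
  constraint 4 holds since q - t = -1.
  constraint 5 holds since u + r = 10.
The rest check out directly.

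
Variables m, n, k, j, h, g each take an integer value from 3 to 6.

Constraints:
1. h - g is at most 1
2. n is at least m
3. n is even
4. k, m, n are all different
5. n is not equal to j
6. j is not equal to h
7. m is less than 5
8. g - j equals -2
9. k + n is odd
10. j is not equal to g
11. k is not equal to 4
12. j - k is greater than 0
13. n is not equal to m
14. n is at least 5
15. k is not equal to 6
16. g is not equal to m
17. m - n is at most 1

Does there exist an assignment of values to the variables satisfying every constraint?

Satisfiable

One satisfying assignment is m = 4, n = 6, k = 3, j = 5, h = 4, g = 3.
For the less obvious constraints — constraint 1: h - g = 1; constraint 8: g - j = -2; constraint 12: j - k = 2 — and the others hold by inspection.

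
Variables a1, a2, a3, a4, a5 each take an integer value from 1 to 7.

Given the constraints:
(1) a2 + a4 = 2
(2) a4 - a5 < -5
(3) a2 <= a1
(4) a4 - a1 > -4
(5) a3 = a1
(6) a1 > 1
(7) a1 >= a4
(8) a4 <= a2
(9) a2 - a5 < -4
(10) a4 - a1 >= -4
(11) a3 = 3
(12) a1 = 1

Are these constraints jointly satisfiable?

Constraint 11 fixes a3 = 3 and constraint 12 fixes a1 = 1, but constraint 5 requires a3 = a1. Since 3 ≠ 1, contradiction.

Unsatisfiable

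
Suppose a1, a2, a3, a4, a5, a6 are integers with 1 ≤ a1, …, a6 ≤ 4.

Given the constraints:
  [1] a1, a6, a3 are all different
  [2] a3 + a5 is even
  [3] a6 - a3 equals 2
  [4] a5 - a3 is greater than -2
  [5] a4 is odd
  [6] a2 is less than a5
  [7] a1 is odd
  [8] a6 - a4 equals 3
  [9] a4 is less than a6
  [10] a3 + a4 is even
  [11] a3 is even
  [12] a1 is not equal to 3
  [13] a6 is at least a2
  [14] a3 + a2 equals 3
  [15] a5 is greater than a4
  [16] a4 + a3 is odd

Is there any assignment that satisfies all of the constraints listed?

Constraint 11 makes a3 even and constraint 5 makes a4 odd, so a3 + a4 must be odd. Constraint 10 says a3 + a4 is even — contradiction.

Unsatisfiable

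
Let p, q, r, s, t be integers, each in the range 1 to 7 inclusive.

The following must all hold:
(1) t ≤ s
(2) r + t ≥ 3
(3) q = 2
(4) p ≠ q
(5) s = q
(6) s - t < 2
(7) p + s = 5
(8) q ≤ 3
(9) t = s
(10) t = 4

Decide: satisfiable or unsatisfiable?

Constraint 10 fixes t = 4 and constraint 3 fixes q = 2. Constraints 5 and 9 give t = s = q, so t = q. But 4 ≠ 2 — contradiction.

Unsatisfiable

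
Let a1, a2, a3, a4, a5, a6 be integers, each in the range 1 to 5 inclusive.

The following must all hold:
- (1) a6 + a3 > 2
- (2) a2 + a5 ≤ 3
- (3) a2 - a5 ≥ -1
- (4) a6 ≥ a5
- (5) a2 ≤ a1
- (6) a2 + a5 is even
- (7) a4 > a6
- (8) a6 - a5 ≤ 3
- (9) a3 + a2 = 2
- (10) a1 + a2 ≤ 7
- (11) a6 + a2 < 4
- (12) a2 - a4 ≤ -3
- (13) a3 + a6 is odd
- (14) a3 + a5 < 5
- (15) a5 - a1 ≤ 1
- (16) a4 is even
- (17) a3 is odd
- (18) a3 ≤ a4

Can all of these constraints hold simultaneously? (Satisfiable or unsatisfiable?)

Take a1 = 3, a2 = 1, a3 = 1, a4 = 4, a5 = 1, a6 = 2. Then constraint 1: a6 + a3 = 3; constraint 2: a2 + a5 = 2, and every other listed constraint is also met.

Satisfiable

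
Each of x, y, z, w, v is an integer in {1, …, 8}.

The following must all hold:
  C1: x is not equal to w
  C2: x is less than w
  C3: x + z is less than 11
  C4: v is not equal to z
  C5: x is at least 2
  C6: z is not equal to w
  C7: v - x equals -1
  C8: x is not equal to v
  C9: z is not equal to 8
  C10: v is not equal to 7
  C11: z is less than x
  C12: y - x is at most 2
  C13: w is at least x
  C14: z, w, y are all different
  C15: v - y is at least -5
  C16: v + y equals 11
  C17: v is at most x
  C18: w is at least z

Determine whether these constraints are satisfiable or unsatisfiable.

Satisfiable

One satisfying assignment is x = 5, y = 7, z = 3, w = 8, v = 4.
For the less obvious constraints — constraint 3: x + z = 8; constraint 7: v - x = -1 — and the others hold by inspection.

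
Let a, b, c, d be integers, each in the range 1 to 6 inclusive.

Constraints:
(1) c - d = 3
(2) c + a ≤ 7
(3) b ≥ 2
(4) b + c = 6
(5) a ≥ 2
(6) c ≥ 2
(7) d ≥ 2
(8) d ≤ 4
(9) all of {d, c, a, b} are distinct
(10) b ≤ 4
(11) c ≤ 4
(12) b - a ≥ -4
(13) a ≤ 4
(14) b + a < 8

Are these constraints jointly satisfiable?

Constraints 3, 5, 6, 7, 8, 10, 11, and 13 confine each of d, c, a, b to the 3 values {2, …, 4}.
Constraint 9 requires all 4 of them to be distinct, but only 3 values are available — impossible by the pigeonhole principle.

Unsatisfiable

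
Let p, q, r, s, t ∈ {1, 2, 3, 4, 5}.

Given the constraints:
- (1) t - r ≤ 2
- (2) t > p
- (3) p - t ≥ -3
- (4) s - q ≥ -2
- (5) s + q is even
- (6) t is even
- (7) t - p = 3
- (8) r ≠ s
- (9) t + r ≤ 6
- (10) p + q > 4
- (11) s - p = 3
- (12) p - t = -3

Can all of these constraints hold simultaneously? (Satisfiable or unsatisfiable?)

Satisfiable

The assignment p = 1, q = 4, r = 2, s = 4, t = 4 works:
  constraint 1 holds since t - r = 2.
  constraint 3 holds since p - t = -3.
The rest check out directly.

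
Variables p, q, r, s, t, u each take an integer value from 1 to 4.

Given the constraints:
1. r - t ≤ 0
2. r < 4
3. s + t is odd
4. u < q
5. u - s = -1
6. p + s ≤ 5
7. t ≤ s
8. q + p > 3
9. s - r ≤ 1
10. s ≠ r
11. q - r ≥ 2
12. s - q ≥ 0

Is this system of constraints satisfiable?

Unsatisfiable

Constraints 9, 11, and 12 give s − q ≥ 0, q − r ≥ 2, r − s ≥ -1.
Adding all 3 inequalities: the left sides telescope to 0, and the right sides sum to 0 + 2 + (-1) = 1. So 0 ≥ 1, which is false.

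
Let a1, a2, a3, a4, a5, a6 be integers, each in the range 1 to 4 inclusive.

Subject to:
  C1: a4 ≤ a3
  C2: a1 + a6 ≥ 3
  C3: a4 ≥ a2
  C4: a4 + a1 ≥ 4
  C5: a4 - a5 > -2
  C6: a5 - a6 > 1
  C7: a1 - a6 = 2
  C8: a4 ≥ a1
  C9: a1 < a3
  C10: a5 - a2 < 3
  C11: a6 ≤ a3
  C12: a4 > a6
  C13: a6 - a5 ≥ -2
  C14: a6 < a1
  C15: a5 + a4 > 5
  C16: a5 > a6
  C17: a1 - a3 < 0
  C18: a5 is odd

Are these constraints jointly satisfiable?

Satisfiable

Take a1 = 3, a2 = 2, a3 = 4, a4 = 3, a5 = 3, a6 = 1. Then constraint 2: a1 + a6 = 4; constraint 4: a4 + a1 = 6, and every other listed constraint is also met.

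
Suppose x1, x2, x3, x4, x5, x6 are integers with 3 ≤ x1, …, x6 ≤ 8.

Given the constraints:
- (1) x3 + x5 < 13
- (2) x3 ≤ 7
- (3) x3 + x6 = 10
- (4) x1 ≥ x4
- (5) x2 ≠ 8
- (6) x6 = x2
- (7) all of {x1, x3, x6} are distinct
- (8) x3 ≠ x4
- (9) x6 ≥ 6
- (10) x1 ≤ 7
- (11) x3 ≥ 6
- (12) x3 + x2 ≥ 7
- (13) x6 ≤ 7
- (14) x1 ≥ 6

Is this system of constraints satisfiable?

Constraints 2, 9, 10, 11, 13, and 14 confine each of x1, x3, x6 to the 2 values {6, 7}.
Constraint 7 requires all 3 of them to be distinct, but only 2 values are available — impossible by the pigeonhole principle.

Unsatisfiable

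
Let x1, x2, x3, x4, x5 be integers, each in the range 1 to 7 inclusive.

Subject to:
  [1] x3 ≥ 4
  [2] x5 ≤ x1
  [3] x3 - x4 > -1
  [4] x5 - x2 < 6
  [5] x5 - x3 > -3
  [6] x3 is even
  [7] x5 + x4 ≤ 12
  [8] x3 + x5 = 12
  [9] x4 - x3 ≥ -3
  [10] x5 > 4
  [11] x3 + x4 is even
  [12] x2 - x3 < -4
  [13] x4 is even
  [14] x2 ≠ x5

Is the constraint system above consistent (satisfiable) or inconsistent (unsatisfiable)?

Try x1 = 7, x2 = 1, x3 = 6, x4 = 4, x5 = 6.
Check constraint 3: x3 - x4 = 2; constraint 4: x5 - x2 = 5; constraint 5: x5 - x3 = 0. The remaining constraints are straightforward to verify.

Satisfiable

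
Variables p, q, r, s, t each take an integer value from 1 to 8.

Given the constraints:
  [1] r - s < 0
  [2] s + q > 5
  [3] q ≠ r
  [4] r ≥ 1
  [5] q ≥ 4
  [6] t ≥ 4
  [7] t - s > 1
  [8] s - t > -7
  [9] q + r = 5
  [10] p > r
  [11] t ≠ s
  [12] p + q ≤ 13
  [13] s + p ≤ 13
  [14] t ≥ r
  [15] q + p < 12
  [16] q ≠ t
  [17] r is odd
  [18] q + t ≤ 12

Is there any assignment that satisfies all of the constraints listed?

The assignment p = 7, q = 4, r = 1, s = 4, t = 8 works:
  constraint 1 holds since r - s = -3.
  constraint 2 holds since s + q = 8.
The rest check out directly.

Satisfiable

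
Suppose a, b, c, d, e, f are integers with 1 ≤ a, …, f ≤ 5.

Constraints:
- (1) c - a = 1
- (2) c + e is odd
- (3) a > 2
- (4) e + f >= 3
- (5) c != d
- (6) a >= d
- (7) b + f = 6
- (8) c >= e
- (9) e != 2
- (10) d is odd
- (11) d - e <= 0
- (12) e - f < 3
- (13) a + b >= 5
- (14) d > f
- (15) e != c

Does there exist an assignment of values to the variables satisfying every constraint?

Satisfiable

Take a = 3, b = 5, c = 4, d = 3, e = 3, f = 1. Then constraint 1: c - a = 1; constraint 4: e + f = 4; constraint 7: b + f = 6, and every other listed constraint is also met.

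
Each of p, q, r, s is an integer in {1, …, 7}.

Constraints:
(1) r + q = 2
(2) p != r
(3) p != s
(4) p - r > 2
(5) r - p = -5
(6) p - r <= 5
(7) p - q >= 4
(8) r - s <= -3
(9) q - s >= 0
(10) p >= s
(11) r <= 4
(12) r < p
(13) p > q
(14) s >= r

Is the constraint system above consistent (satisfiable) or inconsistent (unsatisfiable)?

Unsatisfiable

Constraints 6, 7, 8, and 9 give q − s ≥ 0, s − r ≥ 3, r − p ≥ -5, p − q ≥ 4.
Adding all 4 inequalities: the left sides telescope to 0, and the right sides sum to 0 + 3 + (-5) + 4 = 2. So 0 ≥ 2, which is false.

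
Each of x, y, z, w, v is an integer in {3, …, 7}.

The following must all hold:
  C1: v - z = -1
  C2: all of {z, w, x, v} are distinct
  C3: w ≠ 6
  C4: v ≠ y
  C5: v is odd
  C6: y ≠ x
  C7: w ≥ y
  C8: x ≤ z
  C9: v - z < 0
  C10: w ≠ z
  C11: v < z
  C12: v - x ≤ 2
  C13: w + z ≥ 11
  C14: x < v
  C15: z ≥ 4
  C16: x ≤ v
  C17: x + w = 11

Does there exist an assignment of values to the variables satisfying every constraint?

Take x = 4, y = 7, z = 6, w = 7, v = 5. Then constraint 1: v - z = -1; constraint 9: v - z = -1, and every other listed constraint is also met.

Satisfiable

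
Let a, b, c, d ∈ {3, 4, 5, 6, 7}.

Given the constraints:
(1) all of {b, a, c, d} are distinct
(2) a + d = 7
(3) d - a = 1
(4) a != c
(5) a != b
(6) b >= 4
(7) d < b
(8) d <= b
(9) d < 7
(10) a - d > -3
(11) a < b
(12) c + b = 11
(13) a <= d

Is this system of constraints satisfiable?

Satisfiable

One satisfying assignment is a = 3, b = 6, c = 5, d = 4.
For the less obvious constraints — constraint 2: a + d = 7; constraint 3: d - a = 1; constraint 10: a - d = -1 — and the others hold by inspection.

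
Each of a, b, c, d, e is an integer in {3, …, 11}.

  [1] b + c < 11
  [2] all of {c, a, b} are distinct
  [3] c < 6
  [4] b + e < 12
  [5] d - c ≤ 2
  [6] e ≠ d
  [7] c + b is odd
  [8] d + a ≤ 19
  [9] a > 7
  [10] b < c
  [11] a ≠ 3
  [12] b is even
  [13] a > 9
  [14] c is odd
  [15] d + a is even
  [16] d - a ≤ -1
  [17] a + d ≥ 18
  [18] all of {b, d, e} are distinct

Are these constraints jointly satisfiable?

Satisfiable

One satisfying assignment is a = 11, b = 4, c = 5, d = 7, e = 6.
For the less obvious constraints — constraint 1: b + c = 9; constraint 4: b + e = 10; constraint 5: d - c = 2 — and the others hold by inspection.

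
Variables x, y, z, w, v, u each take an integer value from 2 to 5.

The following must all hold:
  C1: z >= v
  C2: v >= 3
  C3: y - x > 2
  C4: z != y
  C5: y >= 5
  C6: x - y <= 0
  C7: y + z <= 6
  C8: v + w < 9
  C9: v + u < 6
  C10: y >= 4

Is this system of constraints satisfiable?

Unsatisfiable

From constraint 5: y ≥ 5. From constraints 1 and 2: z ≥ v ≥ 3. Hence y + z ≥ 8. But constraint 7 requires y + z ≤ 6, and 6 < 8. Contradiction.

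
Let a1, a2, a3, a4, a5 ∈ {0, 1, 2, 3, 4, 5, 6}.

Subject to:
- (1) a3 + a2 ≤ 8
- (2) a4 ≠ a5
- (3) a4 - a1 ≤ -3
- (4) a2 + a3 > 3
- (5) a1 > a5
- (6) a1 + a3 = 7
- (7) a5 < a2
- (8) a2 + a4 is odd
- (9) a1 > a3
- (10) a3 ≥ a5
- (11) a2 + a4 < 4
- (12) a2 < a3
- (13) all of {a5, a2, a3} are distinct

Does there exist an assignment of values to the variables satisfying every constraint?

Take a1 = 4, a2 = 2, a3 = 3, a4 = 1, a5 = 0. Then constraint 1: a3 + a2 = 5; constraint 3: a4 - a1 = -3, and every other listed constraint is also met.

Satisfiable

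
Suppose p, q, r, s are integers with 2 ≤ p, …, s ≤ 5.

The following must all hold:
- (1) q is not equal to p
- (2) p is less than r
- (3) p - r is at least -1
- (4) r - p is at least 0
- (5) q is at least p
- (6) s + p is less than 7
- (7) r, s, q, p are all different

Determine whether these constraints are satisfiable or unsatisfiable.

Satisfiable

The assignment p = 2, q = 5, r = 3, s = 4 works:
  constraint 3 holds since p - r = -1.
  constraint 4 holds since r - p = 1.
The rest check out directly.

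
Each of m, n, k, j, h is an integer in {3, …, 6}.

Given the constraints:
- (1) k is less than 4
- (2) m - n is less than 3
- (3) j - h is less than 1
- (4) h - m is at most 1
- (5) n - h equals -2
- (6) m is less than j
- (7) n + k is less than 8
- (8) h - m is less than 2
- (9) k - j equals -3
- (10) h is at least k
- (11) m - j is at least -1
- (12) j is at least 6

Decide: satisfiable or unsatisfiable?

Take m = 5, n = 4, k = 3, j = 6, h = 6. Then constraint 2: m - n = 1; constraint 3: j - h = 0; constraint 4: h - m = 1, and every other listed constraint is also met.

Satisfiable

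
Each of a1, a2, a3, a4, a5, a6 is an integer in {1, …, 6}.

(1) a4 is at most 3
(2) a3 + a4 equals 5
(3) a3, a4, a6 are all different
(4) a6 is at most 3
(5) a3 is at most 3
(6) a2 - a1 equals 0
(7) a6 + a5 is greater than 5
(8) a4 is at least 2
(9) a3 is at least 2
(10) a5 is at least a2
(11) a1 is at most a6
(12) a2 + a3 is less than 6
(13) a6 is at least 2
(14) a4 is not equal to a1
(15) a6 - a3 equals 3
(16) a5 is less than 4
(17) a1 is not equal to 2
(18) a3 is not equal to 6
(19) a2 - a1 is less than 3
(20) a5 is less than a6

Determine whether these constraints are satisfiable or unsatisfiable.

Constraints 1, 4, 5, 8, 9, and 13 confine each of a3, a4, a6 to the 2 values {2, 3}.
Constraint 3 requires all 3 of them to be distinct, but only 2 values are available — impossible by the pigeonhole principle.

Unsatisfiable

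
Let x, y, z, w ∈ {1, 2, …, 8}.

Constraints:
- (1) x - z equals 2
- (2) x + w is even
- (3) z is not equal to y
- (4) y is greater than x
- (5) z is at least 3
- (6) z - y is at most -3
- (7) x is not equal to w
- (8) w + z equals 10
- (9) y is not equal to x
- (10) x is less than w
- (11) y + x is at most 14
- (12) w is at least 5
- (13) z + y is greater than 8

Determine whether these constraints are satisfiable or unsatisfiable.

Take x = 5, y = 7, z = 3, w = 7. Then constraint 1: x - z = 2; constraint 6: z - y = -4; constraint 8: w + z = 10, and every other listed constraint is also met.

Satisfiable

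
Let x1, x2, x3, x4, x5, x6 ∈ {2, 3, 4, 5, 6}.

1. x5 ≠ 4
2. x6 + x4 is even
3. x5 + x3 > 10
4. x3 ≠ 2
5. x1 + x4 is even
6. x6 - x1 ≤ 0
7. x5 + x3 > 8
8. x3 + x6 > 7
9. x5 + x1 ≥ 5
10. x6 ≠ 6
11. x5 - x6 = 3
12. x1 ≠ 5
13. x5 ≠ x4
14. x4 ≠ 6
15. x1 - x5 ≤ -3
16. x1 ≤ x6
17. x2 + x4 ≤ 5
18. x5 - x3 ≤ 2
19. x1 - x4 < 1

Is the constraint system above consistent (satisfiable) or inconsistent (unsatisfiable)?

Satisfiable

One satisfying assignment is x1 = 2, x2 = 2, x3 = 6, x4 = 2, x5 = 5, x6 = 2.
For the less obvious constraints — constraint 3: x5 + x3 = 11; constraint 6: x6 - x1 = 0; constraint 7: x5 + x3 = 11 — and the others hold by inspection.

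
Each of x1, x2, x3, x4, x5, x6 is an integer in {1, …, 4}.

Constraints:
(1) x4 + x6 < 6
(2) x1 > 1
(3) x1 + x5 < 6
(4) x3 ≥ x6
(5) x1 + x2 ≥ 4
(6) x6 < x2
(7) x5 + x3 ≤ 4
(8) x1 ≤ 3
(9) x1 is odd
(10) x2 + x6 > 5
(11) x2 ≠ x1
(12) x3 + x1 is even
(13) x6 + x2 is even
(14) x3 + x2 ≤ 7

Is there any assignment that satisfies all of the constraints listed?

Satisfiable

One satisfying assignment is x1 = 3, x2 = 4, x3 = 3, x4 = 2, x5 = 1, x6 = 2.
For the less obvious constraints — constraint 1: x4 + x6 = 4; constraint 3: x1 + x5 = 4; constraint 5: x1 + x2 = 7 — and the others hold by inspection.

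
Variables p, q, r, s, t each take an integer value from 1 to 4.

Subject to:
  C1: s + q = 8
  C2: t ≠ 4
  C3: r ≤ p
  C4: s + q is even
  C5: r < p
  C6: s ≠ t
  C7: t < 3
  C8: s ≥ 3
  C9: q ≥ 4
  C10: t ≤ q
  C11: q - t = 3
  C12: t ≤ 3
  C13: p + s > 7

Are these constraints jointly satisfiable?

Take p = 4, q = 4, r = 3, s = 4, t = 1. Then constraint 1: s + q = 8; constraint 11: q - t = 3, and every other listed constraint is also met.

Satisfiable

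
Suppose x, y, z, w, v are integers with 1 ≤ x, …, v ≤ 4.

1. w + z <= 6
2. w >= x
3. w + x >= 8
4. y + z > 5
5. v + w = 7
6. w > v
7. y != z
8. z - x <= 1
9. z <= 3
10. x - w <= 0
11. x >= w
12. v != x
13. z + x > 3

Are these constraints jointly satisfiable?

Satisfiable

Take x = 4, y = 4, z = 2, w = 4, v = 3. Then constraint 1: w + z = 6; constraint 3: w + x = 8; constraint 4: y + z = 6, and every other listed constraint is also met.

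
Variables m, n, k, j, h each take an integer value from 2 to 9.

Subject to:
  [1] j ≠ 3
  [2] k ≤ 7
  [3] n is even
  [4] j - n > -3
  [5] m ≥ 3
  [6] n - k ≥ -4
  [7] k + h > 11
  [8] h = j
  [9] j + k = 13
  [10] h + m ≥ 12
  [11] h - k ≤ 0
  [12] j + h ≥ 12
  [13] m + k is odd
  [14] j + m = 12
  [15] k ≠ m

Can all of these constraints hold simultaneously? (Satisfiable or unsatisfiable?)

Take m = 6, n = 6, k = 7, j = 6, h = 6. Then constraint 4: j - n = 0; constraint 6: n - k = -1; constraint 7: k + h = 13, and every other listed constraint is also met.

Satisfiable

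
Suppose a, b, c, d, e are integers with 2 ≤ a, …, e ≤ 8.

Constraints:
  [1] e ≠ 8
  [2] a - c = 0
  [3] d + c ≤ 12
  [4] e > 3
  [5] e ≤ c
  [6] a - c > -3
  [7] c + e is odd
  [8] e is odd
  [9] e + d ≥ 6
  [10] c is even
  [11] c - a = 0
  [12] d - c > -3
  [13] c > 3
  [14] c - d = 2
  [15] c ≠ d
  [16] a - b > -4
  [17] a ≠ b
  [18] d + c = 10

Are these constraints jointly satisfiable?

Satisfiable

The assignment a = 6, b = 8, c = 6, d = 4, e = 5 works:
  constraint 2 holds since a - c = 0.
  constraint 3 holds since d + c = 10.
  constraint 6 holds since a - c = 0.
The rest check out directly.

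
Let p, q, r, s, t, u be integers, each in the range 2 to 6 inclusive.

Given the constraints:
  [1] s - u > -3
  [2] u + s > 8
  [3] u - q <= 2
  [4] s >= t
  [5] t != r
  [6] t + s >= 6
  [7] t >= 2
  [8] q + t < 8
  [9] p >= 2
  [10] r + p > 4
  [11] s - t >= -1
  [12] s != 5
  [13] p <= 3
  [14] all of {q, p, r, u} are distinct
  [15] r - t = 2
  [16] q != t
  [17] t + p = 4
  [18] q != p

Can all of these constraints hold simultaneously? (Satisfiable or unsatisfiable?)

Satisfiable

Setting (p, q, r, s, t, u) = (2, 5, 4, 4, 2, 6) satisfies everything: constraint 1: s - u = -2; constraint 2: u + s = 10; constraint 3: u - q = 1, and the others follow.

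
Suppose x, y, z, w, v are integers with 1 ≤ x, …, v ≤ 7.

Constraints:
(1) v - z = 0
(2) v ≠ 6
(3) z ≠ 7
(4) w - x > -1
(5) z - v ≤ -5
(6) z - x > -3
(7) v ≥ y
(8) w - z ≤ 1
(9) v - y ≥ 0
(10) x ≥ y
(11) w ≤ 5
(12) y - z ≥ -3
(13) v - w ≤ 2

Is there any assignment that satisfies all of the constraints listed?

Constraints 5, 8, and 13 give v − z ≥ 5, z − w ≥ -1, w − v ≥ -2.
Adding all 3 inequalities: the left sides telescope to 0, and the right sides sum to 5 + (-1) + (-2) = 2. So 0 ≥ 2, which is false.

Unsatisfiable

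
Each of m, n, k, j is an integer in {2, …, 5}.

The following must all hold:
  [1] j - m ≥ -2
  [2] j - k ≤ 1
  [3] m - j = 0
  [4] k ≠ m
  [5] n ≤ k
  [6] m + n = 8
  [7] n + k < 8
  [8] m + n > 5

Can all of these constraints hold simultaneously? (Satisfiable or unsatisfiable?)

Satisfiable

Take m = 5, n = 3, k = 4, j = 5. Then constraint 1: j - m = 0; constraint 2: j - k = 1; constraint 3: m - j = 0, and every other listed constraint is also met.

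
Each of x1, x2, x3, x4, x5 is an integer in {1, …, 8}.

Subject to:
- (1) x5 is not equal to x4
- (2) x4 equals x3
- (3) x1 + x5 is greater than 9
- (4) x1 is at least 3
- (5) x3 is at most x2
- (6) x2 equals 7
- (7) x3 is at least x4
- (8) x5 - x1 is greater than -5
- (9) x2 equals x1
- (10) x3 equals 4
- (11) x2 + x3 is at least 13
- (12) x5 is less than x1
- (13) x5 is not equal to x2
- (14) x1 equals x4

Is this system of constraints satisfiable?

Unsatisfiable

Constraint 6 fixes x2 = 7 and constraint 10 fixes x3 = 4. Constraints 2, 9, and 14 give x2 = x1 = x4 = x3, so x2 = x3. But 7 ≠ 4 — contradiction.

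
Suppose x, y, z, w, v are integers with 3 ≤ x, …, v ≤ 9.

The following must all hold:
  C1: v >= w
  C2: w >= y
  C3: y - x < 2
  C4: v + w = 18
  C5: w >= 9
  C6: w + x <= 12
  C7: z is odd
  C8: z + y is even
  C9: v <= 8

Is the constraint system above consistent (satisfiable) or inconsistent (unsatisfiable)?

From constraint 5: w ≥ 9. From constraints 1 and 9: w ≤ v and v ≤ 8, so w ≤ 8. But 8 < 9, so no value of w works.

Unsatisfiable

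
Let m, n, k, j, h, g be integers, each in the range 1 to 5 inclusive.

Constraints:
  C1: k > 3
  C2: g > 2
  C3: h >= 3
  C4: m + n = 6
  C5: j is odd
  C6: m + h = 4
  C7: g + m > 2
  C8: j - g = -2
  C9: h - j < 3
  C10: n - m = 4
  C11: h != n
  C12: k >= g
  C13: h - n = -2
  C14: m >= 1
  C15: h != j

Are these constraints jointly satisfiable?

Satisfiable

The assignment m = 1, n = 5, k = 4, j = 1, h = 3, g = 3 works:
  constraint 4 holds since m + n = 6.
  constraint 6 holds since m + h = 4.
The rest check out directly.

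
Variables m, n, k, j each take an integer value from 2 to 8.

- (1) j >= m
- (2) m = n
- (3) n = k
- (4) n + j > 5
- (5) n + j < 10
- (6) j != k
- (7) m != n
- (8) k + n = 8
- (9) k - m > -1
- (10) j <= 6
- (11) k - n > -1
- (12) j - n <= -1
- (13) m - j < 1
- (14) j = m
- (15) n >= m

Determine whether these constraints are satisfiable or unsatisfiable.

From constraints 2, 3, and 14, j = m = n = k, so j = k. But constraint 6 says j ≠ k. Contradiction.

Unsatisfiable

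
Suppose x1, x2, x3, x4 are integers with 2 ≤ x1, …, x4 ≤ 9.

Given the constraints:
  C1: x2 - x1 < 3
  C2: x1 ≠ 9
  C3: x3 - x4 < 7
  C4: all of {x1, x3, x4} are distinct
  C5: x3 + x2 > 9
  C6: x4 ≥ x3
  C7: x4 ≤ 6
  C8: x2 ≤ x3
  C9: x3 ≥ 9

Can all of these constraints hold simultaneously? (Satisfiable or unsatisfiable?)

Unsatisfiable

From constraint 9: x3 ≥ 9. From constraints 6 and 7: x3 ≤ x4 and x4 ≤ 6, so x3 ≤ 6. But 6 < 9, so no value of x3 works.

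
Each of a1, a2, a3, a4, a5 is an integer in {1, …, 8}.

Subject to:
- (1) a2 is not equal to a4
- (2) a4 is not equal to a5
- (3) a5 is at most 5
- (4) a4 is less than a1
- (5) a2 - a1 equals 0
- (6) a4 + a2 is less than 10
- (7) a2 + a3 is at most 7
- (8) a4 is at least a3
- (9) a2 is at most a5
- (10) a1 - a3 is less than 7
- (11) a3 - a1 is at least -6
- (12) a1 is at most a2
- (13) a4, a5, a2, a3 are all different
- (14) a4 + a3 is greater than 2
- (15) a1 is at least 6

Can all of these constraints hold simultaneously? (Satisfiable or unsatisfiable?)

From constraints 12 and 15: a2 ≥ a1 and a1 ≥ 6, so a2 ≥ 6. From constraints 3 and 9: a2 ≤ a5 and a5 ≤ 5, so a2 ≤ 5. But 5 < 6, so no value of a2 works.

Unsatisfiable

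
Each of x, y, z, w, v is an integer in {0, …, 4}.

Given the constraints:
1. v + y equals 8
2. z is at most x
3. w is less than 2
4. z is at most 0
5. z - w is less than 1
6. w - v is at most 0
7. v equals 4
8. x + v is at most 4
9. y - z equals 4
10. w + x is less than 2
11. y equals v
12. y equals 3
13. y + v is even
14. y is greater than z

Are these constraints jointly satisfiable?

Constraint 12 fixes y = 3 and constraint 7 fixes v = 4, but constraint 11 requires y = v. Since 3 ≠ 4, contradiction.

Unsatisfiable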